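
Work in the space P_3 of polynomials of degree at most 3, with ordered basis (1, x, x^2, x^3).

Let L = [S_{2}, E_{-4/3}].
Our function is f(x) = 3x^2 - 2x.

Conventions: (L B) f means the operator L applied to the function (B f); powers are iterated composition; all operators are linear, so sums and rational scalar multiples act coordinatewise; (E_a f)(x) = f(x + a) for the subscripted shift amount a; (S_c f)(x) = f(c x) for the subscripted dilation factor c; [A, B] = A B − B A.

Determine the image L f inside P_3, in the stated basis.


g(x) = 16x - 56/3

E_{-4/3} f = 3x^2 - 10x + 8
S_{2} E_{-4/3} f = 12x^2 - 20x + 8
S_{2} f = 12x^2 - 4x
E_{-4/3} S_{2} f = 12x^2 - 36x + 80/3
[S_{2}, E_{-4/3}] f = 16x - 56/3


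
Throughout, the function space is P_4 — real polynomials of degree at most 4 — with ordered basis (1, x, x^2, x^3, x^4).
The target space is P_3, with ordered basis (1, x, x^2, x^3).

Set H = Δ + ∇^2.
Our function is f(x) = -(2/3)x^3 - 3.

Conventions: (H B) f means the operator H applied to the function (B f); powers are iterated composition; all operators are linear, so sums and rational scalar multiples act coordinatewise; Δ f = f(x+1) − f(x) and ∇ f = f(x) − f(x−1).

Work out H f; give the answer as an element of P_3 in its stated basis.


Δ f = -2x^2 - 2x - 2/3
∇ f = -2x^2 + 2x - 2/3
∇ ∇ f = -4x + 4
(Δ + ∇^2) f = -2x^2 - 6x + 10/3

the result is g(x) = -2x^2 - 6x + 10/3


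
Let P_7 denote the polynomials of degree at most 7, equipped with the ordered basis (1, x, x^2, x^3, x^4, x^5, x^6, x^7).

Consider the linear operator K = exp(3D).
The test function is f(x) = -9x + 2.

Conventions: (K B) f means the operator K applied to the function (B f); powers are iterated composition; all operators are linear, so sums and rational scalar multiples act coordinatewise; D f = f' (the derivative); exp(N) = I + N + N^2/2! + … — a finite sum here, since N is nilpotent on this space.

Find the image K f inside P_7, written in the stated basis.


order-1 term: -27
the series for exp(3D) f terminates at order 1
exp(3D) f = -9x - 25

the result is g(x) = -9x - 25


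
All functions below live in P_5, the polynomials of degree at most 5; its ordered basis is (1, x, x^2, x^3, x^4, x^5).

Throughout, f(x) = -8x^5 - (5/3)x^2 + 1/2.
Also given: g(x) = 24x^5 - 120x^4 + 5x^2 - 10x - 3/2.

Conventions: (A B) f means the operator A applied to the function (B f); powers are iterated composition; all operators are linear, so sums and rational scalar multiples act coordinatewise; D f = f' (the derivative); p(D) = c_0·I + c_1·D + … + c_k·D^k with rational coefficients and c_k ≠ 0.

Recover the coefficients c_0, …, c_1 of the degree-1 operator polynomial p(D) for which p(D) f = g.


D^0 f = -8x^5 - (5/3)x^2 + 1/2
D^1 f = -40x^4 - (10/3)x
matching coefficients of g against c_0 f + c_1 Df + … from the top degree down determines the c_i
solution: c_0 = -3, c_1 = 3

c_0 = -3, c_1 = 3


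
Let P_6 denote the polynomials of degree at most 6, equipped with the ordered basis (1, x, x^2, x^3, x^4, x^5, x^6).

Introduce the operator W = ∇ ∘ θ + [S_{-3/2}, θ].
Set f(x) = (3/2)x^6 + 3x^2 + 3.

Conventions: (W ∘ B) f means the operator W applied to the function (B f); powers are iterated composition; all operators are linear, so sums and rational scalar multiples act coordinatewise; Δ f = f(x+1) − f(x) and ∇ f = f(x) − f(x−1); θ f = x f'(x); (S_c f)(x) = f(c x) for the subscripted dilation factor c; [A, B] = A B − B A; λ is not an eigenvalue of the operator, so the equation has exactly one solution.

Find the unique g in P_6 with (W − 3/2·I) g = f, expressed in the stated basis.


write g with unknown coordinates in the stated basis and equate coefficients in (W − 3/2·I) g = f
solving from the highest basis element down gives g = -x^6 - 24x^5 - 340x^4 - (8720/3)x^3 - 12742x^2 - (59368/3)x - 10694/9
check: W g = -36x^5 - 510x^4 - 4360x^3 - 19110x^2 - 29684x - 5338/3
so W g − 3/2·g = (3/2)x^6 + 3x^2 + 3 = f ✓

the image equals g(x) = -x^6 - 24x^5 - 340x^4 - (8720/3)x^3 - 12742x^2 - (59368/3)x - 10694/9


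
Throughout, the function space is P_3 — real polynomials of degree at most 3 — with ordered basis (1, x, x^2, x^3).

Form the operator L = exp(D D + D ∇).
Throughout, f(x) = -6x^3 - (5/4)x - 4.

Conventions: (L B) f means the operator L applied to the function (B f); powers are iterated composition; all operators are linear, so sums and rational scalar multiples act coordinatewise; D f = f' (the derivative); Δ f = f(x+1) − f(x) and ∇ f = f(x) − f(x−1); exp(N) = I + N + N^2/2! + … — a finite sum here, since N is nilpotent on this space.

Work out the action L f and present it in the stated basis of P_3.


order-1 term: -72x + 18
the series for exp(D D + D ∇) f terminates at order 1
exp(D D + D ∇) f = -6x^3 - (293/4)x + 14

the image equals g(x) = -6x^3 - (293/4)x + 14


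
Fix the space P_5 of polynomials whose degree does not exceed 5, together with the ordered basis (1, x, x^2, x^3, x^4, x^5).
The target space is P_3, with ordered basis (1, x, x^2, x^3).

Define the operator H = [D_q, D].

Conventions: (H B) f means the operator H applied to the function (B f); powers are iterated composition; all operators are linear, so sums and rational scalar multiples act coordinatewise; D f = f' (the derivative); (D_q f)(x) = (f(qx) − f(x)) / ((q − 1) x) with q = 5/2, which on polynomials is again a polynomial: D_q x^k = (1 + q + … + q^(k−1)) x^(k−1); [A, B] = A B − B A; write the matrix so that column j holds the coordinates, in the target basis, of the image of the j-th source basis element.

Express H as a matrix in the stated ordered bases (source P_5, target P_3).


the matrix is [[0, 0, -3/2, 0, 0, 0]; [0, 0, 0, -9, 0, 0]; [0, 0, 0, 0, -297/8, 0]; [0, 0, 0, 0, 0, -1047/8]] (rows listed top to bottom)

image of 1: 0
image of x: 0
image of x^2: -3/2
image of x^3: -9x
image of x^4: -(297/8)x^2
image of x^5: -(1047/8)x^3
each image's coordinates form column j of the matrix


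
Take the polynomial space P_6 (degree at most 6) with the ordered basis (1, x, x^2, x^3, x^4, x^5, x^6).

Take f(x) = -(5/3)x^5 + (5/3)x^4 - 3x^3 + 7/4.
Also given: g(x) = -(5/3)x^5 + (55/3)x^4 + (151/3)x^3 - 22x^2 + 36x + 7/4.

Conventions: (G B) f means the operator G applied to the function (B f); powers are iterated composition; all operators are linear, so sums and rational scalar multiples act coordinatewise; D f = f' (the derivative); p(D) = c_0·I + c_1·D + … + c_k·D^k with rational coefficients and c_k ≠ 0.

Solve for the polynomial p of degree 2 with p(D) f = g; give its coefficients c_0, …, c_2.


D^0 f = -(5/3)x^5 + (5/3)x^4 - 3x^3 + 7/4
D^1 f = -(25/3)x^4 + (20/3)x^3 - 9x^2
D^2 f = -(100/3)x^3 + 20x^2 - 18x
matching coefficients of g against c_0 f + c_1 Df + … from the top degree down determines the c_i
solution: c_0 = 1, c_1 = -2, c_2 = -2

c_0 = 1, c_1 = -2, c_2 = -2


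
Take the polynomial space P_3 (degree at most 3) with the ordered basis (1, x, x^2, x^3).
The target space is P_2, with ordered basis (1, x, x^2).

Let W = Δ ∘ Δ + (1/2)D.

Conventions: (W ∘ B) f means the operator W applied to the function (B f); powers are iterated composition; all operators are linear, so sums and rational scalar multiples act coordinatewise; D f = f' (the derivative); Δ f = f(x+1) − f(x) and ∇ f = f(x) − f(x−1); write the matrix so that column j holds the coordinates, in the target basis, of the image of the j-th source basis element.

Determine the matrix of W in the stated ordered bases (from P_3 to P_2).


image of 1: 0
image of x: 1/2
image of x^2: x + 2
image of x^3: (3/2)x^2 + 6x + 6
each image's coordinates form column j of the matrix

the matrix is [[0, 1/2, 2, 6]; [0, 0, 1, 6]; [0, 0, 0, 3/2]] (rows listed top to bottom)


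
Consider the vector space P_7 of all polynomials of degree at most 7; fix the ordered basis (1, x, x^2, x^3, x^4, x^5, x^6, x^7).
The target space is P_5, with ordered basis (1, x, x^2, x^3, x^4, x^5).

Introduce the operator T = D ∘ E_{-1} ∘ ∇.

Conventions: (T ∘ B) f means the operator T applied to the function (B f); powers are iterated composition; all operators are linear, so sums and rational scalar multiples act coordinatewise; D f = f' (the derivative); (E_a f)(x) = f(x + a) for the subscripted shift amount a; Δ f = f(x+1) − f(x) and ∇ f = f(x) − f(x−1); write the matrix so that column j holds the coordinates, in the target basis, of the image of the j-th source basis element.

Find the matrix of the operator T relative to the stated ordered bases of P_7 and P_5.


the matrix is [[0, 0, 2, -9, 28, -75, 186, -441]; [0, 0, 0, 6, -36, 140, -450, 1302]; [0, 0, 0, 0, 12, -90, 420, -1575]; [0, 0, 0, 0, 0, 20, -180, 980]; [0, 0, 0, 0, 0, 0, 30, -315]; [0, 0, 0, 0, 0, 0, 0, 42]] (rows listed top to bottom)

image of 1: 0
image of x: 0
image of x^2: 2
image of x^3: 6x - 9
image of x^4: 12x^2 - 36x + 28
image of x^5: 20x^3 - 90x^2 + 140x - 75
image of x^6: 30x^4 - 180x^3 + 420x^2 - 450x + 186
image of x^7: 42x^5 - 315x^4 + 980x^3 - 1575x^2 + 1302x - 441
each image's coordinates form column j of the matrix


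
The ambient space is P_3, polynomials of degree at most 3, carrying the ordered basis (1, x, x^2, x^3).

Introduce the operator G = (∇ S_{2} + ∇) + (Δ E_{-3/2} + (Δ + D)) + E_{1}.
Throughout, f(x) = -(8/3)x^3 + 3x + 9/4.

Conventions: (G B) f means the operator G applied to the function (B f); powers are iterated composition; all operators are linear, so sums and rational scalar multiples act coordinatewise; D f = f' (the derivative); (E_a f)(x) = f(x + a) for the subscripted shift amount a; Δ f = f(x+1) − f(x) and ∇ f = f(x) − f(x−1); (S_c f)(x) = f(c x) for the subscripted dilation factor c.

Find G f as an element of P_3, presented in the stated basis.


S_{2} f = -(64/3)x^3 + 6x + 9/4
∇ S_{2} f = -64x^2 + 64x - 46/3
∇ f = -8x^2 + 8x + 1/3
(∇ S_{2} + ∇) f = -72x^2 + 72x - 15
E_{-3/2} f = -(8/3)x^3 + 12x^2 - 15x + 27/4
Δ E_{-3/2} f = -8x^2 + 16x - 17/3
Δ f = -8x^2 - 8x + 1/3
D f = -8x^2 + 3
(Δ + D) f = -16x^2 - 8x + 10/3
(Δ E_{-3/2} + (Δ + D)) f = -24x^2 + 8x - 7/3
E_{1} f = -(8/3)x^3 - 8x^2 - 5x + 31/12
((∇ S_{2} + ∇) + (Δ E_{-3/2} + (Δ + D)) + E_{1}) f = -(8/3)x^3 - 104x^2 + 75x - 59/4

the image equals g(x) = -(8/3)x^3 - 104x^2 + 75x - 59/4


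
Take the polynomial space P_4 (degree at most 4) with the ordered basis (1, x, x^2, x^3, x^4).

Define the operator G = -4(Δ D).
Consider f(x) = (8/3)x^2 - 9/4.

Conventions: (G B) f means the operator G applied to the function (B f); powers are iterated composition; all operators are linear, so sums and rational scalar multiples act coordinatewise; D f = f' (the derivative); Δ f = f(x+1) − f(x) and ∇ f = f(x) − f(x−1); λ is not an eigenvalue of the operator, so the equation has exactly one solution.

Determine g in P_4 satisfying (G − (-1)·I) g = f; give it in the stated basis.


g(x) = (8/3)x^2 + 229/12

write g with unknown coordinates in the stated basis and equate coefficients in (G − (-1)·I) g = f
solving from the highest basis element down gives g = (8/3)x^2 + 229/12
check: G g = -64/3
so G g − (-1)·g = (8/3)x^2 - 9/4 = f ✓


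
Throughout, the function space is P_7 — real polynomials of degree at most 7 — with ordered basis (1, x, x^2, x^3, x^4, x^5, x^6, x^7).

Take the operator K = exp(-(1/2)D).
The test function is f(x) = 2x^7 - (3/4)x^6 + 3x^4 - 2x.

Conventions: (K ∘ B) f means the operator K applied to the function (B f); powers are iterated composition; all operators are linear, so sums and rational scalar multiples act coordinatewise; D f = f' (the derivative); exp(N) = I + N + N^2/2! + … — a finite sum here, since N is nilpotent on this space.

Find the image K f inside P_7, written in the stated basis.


order-1 term: -7x^6 + (9/4)x^5 - 6x^3 + 1
order-2 term: (21/2)x^5 - (45/16)x^4 + (9/2)x^2
order-3 term: -(35/4)x^4 + (15/8)x^3 - (3/2)x
order-4 term: (35/8)x^3 - (45/64)x^2 + 3/16
order-5 term: -(21/16)x^2 + (9/64)x
order-6 term: (7/32)x - 3/256
order-7 term: -1/64
the series for exp(-(1/2)D) f terminates at order 7
exp(-(1/2)D) f = 2x^7 - (31/4)x^6 + (51/4)x^5 - (137/16)x^4 + (1/4)x^3 + (159/64)x^2 - (201/64)x + 297/256

the result is g(x) = 2x^7 - (31/4)x^6 + (51/4)x^5 - (137/16)x^4 + (1/4)x^3 + (159/64)x^2 - (201/64)x + 297/256


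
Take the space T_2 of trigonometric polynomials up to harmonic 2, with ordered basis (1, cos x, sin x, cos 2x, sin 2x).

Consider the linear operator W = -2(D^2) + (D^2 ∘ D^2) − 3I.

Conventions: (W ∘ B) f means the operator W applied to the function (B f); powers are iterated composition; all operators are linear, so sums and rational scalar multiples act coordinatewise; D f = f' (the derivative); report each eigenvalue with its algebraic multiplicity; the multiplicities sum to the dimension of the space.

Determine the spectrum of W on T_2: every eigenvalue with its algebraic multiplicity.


image of 1: -3
image of cos x: 0
image of sin x: 0
image of cos 2x: 21cos 2x
image of sin 2x: 21sin 2x
the matrix is diagonal; its diagonal is (-3, 0, 0, 21, 21)
for a triangular matrix the eigenvalues are the diagonal entries, with algebraic multiplicity their repetition count

λ = -3 (multiplicity 1), λ = 0 (multiplicity 2), λ = 21 (multiplicity 2)


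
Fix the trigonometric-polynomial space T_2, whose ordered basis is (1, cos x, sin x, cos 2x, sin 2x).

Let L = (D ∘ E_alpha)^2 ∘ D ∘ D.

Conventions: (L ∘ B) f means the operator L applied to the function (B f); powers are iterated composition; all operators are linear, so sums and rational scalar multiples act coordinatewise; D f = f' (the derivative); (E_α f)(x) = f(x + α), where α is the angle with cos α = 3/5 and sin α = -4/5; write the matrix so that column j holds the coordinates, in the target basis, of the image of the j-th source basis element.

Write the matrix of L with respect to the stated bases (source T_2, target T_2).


the matrix is [[0, 0, 0, 0, 0]; [0, -7/25, -24/25, 0, 0]; [0, 24/25, -7/25, 0, 0]; [0, 0, 0, -8432/625, 5376/625]; [0, 0, 0, -5376/625, -8432/625]] (rows listed top to bottom)

image of 1: 0
image of cos x: -(7/25)cos x + (24/25)sin x
image of sin x: -(24/25)cos x - (7/25)sin x
image of cos 2x: -(8432/625)cos 2x - (5376/625)sin 2x
image of sin 2x: (5376/625)cos 2x - (8432/625)sin 2x
each image's coordinates form column j of the matrix


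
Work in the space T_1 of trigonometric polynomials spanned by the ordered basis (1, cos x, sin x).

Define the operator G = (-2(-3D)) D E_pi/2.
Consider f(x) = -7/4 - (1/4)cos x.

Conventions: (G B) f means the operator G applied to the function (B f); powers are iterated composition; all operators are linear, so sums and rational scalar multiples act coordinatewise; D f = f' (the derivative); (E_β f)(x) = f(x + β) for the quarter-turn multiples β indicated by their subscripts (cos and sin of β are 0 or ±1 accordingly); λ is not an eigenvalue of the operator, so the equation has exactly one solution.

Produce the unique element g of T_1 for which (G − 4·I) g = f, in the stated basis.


g(x) = 7/16 + (1/52)cos x + (3/104)sin x

write g with unknown coordinates in the stated basis and equate coefficients in (G − 4·I) g = f
solving from the highest basis element down gives g = 7/16 + (1/52)cos x + (3/104)sin x
check: G g = -(9/52)cos x + (3/26)sin x
so G g − 4·g = -7/4 - (1/4)cos x = f ✓


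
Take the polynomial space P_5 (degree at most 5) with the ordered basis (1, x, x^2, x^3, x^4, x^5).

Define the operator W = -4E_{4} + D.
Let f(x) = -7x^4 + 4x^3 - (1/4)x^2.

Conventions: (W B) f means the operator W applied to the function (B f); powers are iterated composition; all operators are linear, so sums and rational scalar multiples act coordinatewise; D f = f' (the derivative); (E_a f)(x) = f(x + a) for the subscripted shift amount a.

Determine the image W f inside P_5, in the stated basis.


E_{4} f = -7x^4 - 108x^3 - (2497/4)x^2 - 1602x - 1540
(-4E_{4}) f = 28x^4 + 432x^3 + 2497x^2 + 6408x + 6160
D f = -28x^3 + 12x^2 - (1/2)x
(-4E_{4} + D) f = 28x^4 + 404x^3 + 2509x^2 + (12815/2)x + 6160

the image equals g(x) = 28x^4 + 404x^3 + 2509x^2 + (12815/2)x + 6160


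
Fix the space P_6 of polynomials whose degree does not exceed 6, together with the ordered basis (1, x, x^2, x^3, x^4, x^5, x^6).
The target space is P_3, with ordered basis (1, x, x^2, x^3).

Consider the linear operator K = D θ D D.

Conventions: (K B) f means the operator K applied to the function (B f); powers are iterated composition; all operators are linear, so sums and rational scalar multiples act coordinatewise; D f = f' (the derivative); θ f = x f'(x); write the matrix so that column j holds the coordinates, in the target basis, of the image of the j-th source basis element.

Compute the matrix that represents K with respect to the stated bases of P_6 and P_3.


the matrix is [[0, 0, 0, 6, 0, 0, 0]; [0, 0, 0, 0, 48, 0, 0]; [0, 0, 0, 0, 0, 180, 0]; [0, 0, 0, 0, 0, 0, 480]] (rows listed top to bottom)

image of 1: 0
image of x: 0
image of x^2: 0
image of x^3: 6
image of x^4: 48x
image of x^5: 180x^2
image of x^6: 480x^3
each image's coordinates form column j of the matrix


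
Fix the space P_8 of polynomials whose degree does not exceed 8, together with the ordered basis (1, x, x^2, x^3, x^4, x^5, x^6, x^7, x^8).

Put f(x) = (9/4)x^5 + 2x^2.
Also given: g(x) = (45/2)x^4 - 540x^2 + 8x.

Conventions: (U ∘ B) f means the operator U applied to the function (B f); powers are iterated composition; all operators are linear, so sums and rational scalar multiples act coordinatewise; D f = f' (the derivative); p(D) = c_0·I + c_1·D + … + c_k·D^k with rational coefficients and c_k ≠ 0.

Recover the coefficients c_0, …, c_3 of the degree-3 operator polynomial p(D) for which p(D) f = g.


p(D) = 2·D − 4·D^3, i.e. c_0 = 0, c_1 = 2, c_2 = 0, c_3 = -4

D^0 f = (9/4)x^5 + 2x^2
D^1 f = (45/4)x^4 + 4x
D^2 f = 45x^3 + 4
D^3 f = 135x^2
matching coefficients of g against c_0 f + c_1 Df + … from the top degree down determines the c_i
solution: c_0 = 0, c_1 = 2, c_2 = 0, c_3 = -4


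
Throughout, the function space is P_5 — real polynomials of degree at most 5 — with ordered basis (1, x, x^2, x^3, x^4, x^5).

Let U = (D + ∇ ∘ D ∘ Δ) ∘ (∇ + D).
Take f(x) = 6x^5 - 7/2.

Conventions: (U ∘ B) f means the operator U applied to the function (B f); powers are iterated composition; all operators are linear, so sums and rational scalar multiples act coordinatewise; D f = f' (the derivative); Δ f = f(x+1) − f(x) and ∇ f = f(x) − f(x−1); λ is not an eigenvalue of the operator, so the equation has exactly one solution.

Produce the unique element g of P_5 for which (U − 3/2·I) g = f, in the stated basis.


write g with unknown coordinates in the stated basis and equate coefficients in (U − 3/2·I) g = f
solving from the highest basis element down gives g = -4x^5 - (320/3)x^3 + 80x^2 - (4640/3)x + 1807/3
check: U g = -160x^3 + 120x^2 - 2320x + 900
so U g − 3/2·g = 6x^5 - 7/2 = f ✓

the result is g(x) = -4x^5 - (320/3)x^3 + 80x^2 - (4640/3)x + 1807/3


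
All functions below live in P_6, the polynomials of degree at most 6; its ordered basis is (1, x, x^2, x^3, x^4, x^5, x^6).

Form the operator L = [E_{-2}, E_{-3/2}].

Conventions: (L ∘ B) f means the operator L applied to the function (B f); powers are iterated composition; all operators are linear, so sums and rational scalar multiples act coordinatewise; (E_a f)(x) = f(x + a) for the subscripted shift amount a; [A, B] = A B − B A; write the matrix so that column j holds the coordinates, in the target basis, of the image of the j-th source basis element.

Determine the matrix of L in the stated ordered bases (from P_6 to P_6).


image of 1: 0
image of x: 0
image of x^2: 0
image of x^3: 0
image of x^4: 0
image of x^5: 0
image of x^6: 0
each image's coordinates form column j of the matrix

the matrix is [[0, 0, 0, 0, 0, 0, 0]; [0, 0, 0, 0, 0, 0, 0]; [0, 0, 0, 0, 0, 0, 0]; [0, 0, 0, 0, 0, 0, 0]; [0, 0, 0, 0, 0, 0, 0]; [0, 0, 0, 0, 0, 0, 0]; [0, 0, 0, 0, 0, 0, 0]] (rows listed top to bottom)


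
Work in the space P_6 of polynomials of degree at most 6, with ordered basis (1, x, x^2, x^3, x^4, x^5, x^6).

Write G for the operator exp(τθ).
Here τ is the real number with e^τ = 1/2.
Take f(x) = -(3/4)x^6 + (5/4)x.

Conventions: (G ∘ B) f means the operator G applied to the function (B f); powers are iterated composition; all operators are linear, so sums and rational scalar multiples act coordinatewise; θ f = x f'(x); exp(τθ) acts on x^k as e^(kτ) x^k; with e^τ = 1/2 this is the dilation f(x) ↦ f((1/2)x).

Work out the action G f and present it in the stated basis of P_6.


exp(τθ) x^k = e^(kτ) x^k; with e^τ = 1/2 this sends x^k to (1/2)^k x^k
x ↦ 1/2 x
x^6 ↦ 1/64 x^6
applying this coordinatewise to f: exp(τθ) f = -(3/256)x^6 + (5/8)x

g(x) = -(3/256)x^6 + (5/8)x


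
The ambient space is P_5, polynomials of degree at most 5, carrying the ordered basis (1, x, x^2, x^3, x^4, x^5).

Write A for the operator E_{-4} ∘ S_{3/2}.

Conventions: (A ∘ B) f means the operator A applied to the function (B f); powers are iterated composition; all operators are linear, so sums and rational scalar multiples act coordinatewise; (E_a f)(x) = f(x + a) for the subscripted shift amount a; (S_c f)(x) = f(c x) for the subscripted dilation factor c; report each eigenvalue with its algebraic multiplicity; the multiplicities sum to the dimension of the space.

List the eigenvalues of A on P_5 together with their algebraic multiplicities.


image of 1: 1
image of x: (3/2)x - 6
image of x^2: (9/4)x^2 - 18x + 36
image of x^3: (27/8)x^3 - (81/2)x^2 + 162x - 216
image of x^4: (81/16)x^4 - 81x^3 + 486x^2 - 1296x + 1296
image of x^5: (243/32)x^5 - (1215/8)x^4 + 1215x^3 - 4860x^2 + 9720x - 7776
the matrix is upper triangular; its diagonal is (1, 3/2, 9/4, 27/8, 81/16, 243/32)
for a triangular matrix the eigenvalues are the diagonal entries, with algebraic multiplicity their repetition count

λ = 1 (multiplicity 1), λ = 3/2 (multiplicity 1), λ = 9/4 (multiplicity 1), λ = 27/8 (multiplicity 1), λ = 81/16 (multiplicity 1), λ = 243/32 (multiplicity 1)


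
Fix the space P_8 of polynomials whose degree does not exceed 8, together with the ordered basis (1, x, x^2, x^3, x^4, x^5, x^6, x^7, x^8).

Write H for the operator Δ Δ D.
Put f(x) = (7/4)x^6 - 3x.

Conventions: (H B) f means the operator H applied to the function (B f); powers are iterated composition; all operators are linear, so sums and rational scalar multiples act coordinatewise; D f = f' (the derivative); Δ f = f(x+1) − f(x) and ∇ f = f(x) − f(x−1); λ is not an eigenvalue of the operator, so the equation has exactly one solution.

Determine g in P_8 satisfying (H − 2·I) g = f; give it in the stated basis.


g(x) = -(7/8)x^6 - (105/2)x^3 - (315/2)x^2 - (729/4)x - 945/4

write g with unknown coordinates in the stated basis and equate coefficients in (H − 2·I) g = f
solving from the highest basis element down gives g = -(7/8)x^6 - (105/2)x^3 - (315/2)x^2 - (729/4)x - 945/4
check: H g = -105x^3 - 315x^2 - (735/2)x - 945/2
so H g − 2·g = (7/4)x^6 - 3x = f ✓


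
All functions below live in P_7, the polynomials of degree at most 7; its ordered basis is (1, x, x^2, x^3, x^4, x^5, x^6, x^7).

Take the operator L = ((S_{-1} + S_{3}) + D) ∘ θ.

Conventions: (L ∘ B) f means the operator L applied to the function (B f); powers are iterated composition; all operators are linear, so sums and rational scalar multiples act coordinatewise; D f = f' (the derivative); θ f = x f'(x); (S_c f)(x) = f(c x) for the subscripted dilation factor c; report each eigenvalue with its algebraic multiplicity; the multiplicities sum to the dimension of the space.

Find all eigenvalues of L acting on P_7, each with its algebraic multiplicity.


λ = 0 (multiplicity 1), λ = 2 (multiplicity 1), λ = 20 (multiplicity 1), λ = 78 (multiplicity 1), λ = 328 (multiplicity 1), λ = 1210 (multiplicity 1), λ = 4380 (multiplicity 1), λ = 15302 (multiplicity 1)

image of 1: 0
image of x: 2x + 1
image of x^2: 20x^2 + 4x
image of x^3: 78x^3 + 9x^2
image of x^4: 328x^4 + 16x^3
image of x^5: 1210x^5 + 25x^4
image of x^6: 4380x^6 + 36x^5
image of x^7: 15302x^7 + 49x^6
the matrix is upper triangular; its diagonal is (0, 2, 20, 78, 328, 1210, 4380, 15302)
for a triangular matrix the eigenvalues are the diagonal entries, with algebraic multiplicity their repetition count


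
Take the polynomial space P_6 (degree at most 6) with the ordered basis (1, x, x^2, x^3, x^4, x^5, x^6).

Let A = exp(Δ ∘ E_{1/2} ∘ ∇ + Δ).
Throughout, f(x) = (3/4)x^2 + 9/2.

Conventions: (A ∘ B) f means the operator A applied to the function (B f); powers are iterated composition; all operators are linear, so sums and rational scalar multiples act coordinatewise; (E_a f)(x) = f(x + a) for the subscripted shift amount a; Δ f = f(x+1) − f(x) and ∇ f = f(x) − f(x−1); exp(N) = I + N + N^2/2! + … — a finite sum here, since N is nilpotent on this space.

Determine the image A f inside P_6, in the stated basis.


order-1 term: (3/2)x + 9/4
order-2 term: 3/4
the series for exp(Δ ∘ E_{1/2} ∘ ∇ + Δ) f terminates at order 2
exp(Δ ∘ E_{1/2} ∘ ∇ + Δ) f = (3/4)x^2 + (3/2)x + 15/2

g(x) = (3/4)x^2 + (3/2)x + 15/2


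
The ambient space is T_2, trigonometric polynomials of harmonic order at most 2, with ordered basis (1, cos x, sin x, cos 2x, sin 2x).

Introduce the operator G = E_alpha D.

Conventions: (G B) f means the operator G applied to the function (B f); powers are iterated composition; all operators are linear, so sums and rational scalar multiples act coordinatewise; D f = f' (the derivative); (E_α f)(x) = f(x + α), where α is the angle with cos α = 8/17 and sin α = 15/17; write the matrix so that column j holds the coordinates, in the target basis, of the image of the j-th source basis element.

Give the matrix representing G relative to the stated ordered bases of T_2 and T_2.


image of 1: 0
image of cos x: -(15/17)cos x - (8/17)sin x
image of sin x: (8/17)cos x - (15/17)sin x
image of cos 2x: -(480/289)cos 2x + (322/289)sin 2x
image of sin 2x: -(322/289)cos 2x - (480/289)sin 2x
each image's coordinates form column j of the matrix

the matrix is [[0, 0, 0, 0, 0]; [0, -15/17, 8/17, 0, 0]; [0, -8/17, -15/17, 0, 0]; [0, 0, 0, -480/289, -322/289]; [0, 0, 0, 322/289, -480/289]] (rows listed top to bottom)


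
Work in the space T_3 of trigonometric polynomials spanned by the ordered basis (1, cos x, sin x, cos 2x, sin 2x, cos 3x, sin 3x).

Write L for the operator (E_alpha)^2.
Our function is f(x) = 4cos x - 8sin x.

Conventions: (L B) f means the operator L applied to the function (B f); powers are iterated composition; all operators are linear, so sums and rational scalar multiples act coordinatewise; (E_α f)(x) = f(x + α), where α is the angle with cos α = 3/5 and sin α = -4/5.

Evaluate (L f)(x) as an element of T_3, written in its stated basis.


E_alpha f = (44/5)cos x - (8/5)sin x
E_alpha E_alpha f = (164/25)cos x + (152/25)sin x

the image equals g(x) = (164/25)cos x + (152/25)sin x


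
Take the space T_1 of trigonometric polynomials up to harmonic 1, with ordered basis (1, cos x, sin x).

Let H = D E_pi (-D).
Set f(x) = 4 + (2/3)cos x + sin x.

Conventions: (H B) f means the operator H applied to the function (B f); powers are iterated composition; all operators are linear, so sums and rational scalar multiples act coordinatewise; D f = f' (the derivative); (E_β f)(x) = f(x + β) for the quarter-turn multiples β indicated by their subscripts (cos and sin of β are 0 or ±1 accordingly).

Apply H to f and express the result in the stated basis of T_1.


g(x) = -(2/3)cos x - sin x

D f = cos x - (2/3)sin x
(-D) f = -cos x + (2/3)sin x
E_pi (-D) f = cos x - (2/3)sin x
D E_pi (-D) f = -(2/3)cos x - sin x


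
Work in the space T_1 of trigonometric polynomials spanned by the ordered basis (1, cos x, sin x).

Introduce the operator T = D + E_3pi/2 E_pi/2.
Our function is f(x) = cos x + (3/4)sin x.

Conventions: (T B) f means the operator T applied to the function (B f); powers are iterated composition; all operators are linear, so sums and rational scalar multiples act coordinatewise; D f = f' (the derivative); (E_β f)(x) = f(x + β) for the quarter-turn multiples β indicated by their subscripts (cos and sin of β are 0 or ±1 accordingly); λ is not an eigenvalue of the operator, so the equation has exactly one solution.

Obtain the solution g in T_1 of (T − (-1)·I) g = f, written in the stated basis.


the result is g(x) = (1/4)cos x + (1/2)sin x

write g with unknown coordinates in the stated basis and equate coefficients in (T − (-1)·I) g = f
solving from the highest basis element down gives g = (1/4)cos x + (1/2)sin x
check: T g = (3/4)cos x + (1/4)sin x
so T g − (-1)·g = cos x + (3/4)sin x = f ✓


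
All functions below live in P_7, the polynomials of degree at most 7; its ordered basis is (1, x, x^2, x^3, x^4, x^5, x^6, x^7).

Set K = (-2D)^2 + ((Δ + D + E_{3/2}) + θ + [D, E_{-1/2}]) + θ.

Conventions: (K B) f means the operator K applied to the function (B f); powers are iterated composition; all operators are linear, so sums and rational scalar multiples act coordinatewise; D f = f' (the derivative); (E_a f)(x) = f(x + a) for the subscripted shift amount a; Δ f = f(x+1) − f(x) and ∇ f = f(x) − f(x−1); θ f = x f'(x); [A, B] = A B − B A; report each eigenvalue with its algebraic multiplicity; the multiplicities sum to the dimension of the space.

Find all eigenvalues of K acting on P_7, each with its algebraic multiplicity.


λ = 1 (multiplicity 1), λ = 3 (multiplicity 1), λ = 5 (multiplicity 1), λ = 7 (multiplicity 1), λ = 9 (multiplicity 1), λ = 11 (multiplicity 1), λ = 13 (multiplicity 1), λ = 15 (multiplicity 1)

image of 1: 1
image of x: 3x + 7/2
image of x^2: 5x^2 + 7x + 45/4
image of x^3: 7x^3 + (21/2)x^2 + (135/4)x + 35/8
image of x^4: 9x^4 + 14x^3 + (135/2)x^2 + (35/2)x + 97/16
image of x^5: 11x^5 + (35/2)x^4 + (225/2)x^3 + (175/4)x^2 + (485/16)x + 275/32
image of x^6: 13x^6 + 21x^5 + (675/4)x^4 + (175/2)x^3 + (1455/16)x^2 + (825/16)x + 793/64
image of x^7: 15x^7 + (49/2)x^6 + (945/4)x^5 + (1225/8)x^4 + (3395/16)x^3 + (5775/32)x^2 + (5551/64)x + 2315/128
the matrix is upper triangular; its diagonal is (1, 3, 5, 7, 9, 11, 13, 15)
for a triangular matrix the eigenvalues are the diagonal entries, with algebraic multiplicity their repetition count


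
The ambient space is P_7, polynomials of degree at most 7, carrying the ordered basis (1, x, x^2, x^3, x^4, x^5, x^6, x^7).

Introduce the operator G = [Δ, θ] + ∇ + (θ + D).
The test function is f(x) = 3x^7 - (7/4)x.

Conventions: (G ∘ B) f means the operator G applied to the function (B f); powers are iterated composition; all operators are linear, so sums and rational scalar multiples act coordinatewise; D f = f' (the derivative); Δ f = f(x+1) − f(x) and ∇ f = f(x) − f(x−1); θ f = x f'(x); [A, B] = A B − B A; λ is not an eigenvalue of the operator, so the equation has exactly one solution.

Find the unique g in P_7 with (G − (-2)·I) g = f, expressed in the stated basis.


the result is g(x) = (1/3)x^7 - (7/8)x^6 + (5/4)x^5 - (1255/144)x^4 + (305/12)x^3 - (2749/48)x^2 + (29243/216)x - 15487/72

write g with unknown coordinates in the stated basis and equate coefficients in (G − (-2)·I) g = f
solving from the highest basis element down gives g = (1/3)x^7 - (7/8)x^6 + (5/4)x^5 - (1255/144)x^4 + (305/12)x^3 - (2749/48)x^2 + (29243/216)x - 15487/72
check: G g = (7/3)x^7 + (7/4)x^6 - (5/2)x^5 + (1255/72)x^4 - (305/6)x^3 + (2749/24)x^2 - (7358/27)x + 15487/36
so G g − (-2)·g = 3x^7 - (7/4)x = f ✓


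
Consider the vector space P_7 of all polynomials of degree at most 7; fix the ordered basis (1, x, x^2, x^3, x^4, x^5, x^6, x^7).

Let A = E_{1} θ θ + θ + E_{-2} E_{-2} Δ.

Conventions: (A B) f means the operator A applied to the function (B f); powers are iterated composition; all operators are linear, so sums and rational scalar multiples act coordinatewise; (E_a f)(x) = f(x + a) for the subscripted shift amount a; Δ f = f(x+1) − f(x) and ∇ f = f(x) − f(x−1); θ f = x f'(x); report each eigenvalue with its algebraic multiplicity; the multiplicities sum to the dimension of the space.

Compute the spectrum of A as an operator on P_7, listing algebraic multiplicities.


λ = 0 (multiplicity 1), λ = 2 (multiplicity 1), λ = 6 (multiplicity 1), λ = 12 (multiplicity 1), λ = 20 (multiplicity 1), λ = 30 (multiplicity 1), λ = 42 (multiplicity 1), λ = 56 (multiplicity 1)

image of 1: 0
image of x: 2x + 2
image of x^2: 6x^2 + 10x - 3
image of x^3: 12x^3 + 30x^2 + 6x + 46
image of x^4: 20x^4 + 68x^3 + 54x^2 + 212x - 159
image of x^5: 30x^5 + 130x^4 + 180x^3 + 620x^2 - 750x + 806
image of x^6: 42x^6 + 222x^5 + 435x^4 + 1460x^3 - 2085x^2 + 4902x - 3331
image of x^7: 56x^7 + 350x^6 + 882x^5 + 3010x^4 - 4410x^3 + 17430x^2 - 23226x + 14246
the matrix is upper triangular; its diagonal is (0, 2, 6, 12, 20, 30, 42, 56)
for a triangular matrix the eigenvalues are the diagonal entries, with algebraic multiplicity their repetition count


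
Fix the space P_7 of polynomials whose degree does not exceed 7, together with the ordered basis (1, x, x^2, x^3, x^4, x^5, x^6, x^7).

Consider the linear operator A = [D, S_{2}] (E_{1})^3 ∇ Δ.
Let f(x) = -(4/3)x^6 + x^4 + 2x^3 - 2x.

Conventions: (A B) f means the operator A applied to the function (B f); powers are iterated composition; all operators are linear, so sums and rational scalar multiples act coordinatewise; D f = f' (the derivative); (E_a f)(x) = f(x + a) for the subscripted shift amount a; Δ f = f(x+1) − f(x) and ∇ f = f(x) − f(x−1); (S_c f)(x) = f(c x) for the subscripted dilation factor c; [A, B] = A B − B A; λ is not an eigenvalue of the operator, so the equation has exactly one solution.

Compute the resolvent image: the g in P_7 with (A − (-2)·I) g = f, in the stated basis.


write g with unknown coordinates in the stated basis and equate coefficients in (A − (-2)·I) g = f
solving from the highest basis element down gives g = -(2/3)x^6 + (1/2)x^4 + 321x^3 + 1440x^2 + 2187x + 159
check: A g = -640x^3 - 2880x^2 - 4376x - 318
so A g − (-2)·g = -(4/3)x^6 + x^4 + 2x^3 - 2x = f ✓

the result is g(x) = -(2/3)x^6 + (1/2)x^4 + 321x^3 + 1440x^2 + 2187x + 159


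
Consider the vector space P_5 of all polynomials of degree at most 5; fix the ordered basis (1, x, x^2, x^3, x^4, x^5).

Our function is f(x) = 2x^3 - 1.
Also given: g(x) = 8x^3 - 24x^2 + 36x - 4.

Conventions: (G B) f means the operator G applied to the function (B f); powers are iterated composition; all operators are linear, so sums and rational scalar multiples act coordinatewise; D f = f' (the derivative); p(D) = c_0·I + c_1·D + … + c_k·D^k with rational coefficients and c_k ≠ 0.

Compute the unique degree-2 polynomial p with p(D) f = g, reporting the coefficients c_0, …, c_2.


D^0 f = 2x^3 - 1
D^1 f = 6x^2
D^2 f = 12x
matching coefficients of g against c_0 f + c_1 Df + … from the top degree down determines the c_i
solution: c_0 = 4, c_1 = -4, c_2 = 3

c_0 = 4, c_1 = -4, c_2 = 3


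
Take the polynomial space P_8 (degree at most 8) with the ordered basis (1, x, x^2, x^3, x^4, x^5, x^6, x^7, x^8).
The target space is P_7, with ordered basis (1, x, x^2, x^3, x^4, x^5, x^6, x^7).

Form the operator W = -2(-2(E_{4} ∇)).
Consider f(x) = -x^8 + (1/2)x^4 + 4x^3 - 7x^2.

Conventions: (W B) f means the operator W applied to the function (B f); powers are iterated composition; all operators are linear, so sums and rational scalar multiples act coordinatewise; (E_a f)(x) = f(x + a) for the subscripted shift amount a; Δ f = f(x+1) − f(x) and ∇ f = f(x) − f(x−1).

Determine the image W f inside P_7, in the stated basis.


g(x) = -32x^7 - 784x^6 - 8288x^5 - 49000x^4 - 174936x^3 - 376972x^2 - 453728x - 235154

∇ f = -8x^7 + 28x^6 - 56x^5 + 70x^4 - 54x^3 + 37x^2 - 32x + 23/2
E_{4} ∇ f = -8x^7 - 196x^6 - 2072x^5 - 12250x^4 - 43734x^3 - 94243x^2 - 113432x - 117577/2
(-2(E_{4} ∇)) f = 16x^7 + 392x^6 + 4144x^5 + 24500x^4 + 87468x^3 + 188486x^2 + 226864x + 117577
(-2(-2(E_{4} ∇))) f = -32x^7 - 784x^6 - 8288x^5 - 49000x^4 - 174936x^3 - 376972x^2 - 453728x - 235154


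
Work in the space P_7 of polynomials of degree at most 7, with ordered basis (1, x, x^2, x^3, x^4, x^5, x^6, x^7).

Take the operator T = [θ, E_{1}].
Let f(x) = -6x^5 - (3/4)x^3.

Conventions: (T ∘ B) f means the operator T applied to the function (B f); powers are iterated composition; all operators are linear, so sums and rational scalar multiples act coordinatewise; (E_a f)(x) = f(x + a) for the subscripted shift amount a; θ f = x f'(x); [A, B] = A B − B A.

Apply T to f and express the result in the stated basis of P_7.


the image equals g(x) = 30x^4 + 120x^3 + (729/4)x^2 + (249/2)x + 129/4

E_{1} f = -6x^5 - 30x^4 - (243/4)x^3 - (249/4)x^2 - (129/4)x - 27/4
θ E_{1} f = -30x^5 - 120x^4 - (729/4)x^3 - (249/2)x^2 - (129/4)x
θ f = -30x^5 - (9/4)x^3
E_{1} θ f = -30x^5 - 150x^4 - (1209/4)x^3 - (1227/4)x^2 - (627/4)x - 129/4
[θ, E_{1}] f = 30x^4 + 120x^3 + (729/4)x^2 + (249/2)x + 129/4


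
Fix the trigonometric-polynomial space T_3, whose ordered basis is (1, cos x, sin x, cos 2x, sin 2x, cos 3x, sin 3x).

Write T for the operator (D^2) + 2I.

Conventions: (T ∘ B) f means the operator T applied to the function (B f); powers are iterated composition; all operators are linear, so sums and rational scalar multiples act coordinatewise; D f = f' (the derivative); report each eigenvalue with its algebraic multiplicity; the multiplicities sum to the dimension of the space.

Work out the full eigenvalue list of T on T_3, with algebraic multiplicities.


image of 1: 2
image of cos x: cos x
image of sin x: sin x
image of cos 2x: -2cos 2x
image of sin 2x: -2sin 2x
image of cos 3x: -7cos 3x
image of sin 3x: -7sin 3x
the matrix is diagonal; its diagonal is (2, 1, 1, -2, -2, -7, -7)
for a triangular matrix the eigenvalues are the diagonal entries, with algebraic multiplicity their repetition count

λ = -7 (multiplicity 2), λ = -2 (multiplicity 2), λ = 1 (multiplicity 2), λ = 2 (multiplicity 1)


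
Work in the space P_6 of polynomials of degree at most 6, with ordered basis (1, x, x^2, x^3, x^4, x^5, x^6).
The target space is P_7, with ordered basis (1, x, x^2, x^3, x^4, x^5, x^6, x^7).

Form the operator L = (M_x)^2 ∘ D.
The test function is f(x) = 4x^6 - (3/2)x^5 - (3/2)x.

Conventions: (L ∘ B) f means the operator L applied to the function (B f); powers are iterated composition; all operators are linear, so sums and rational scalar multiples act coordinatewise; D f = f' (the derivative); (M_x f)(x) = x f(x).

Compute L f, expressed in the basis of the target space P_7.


D f = 24x^5 - (15/2)x^4 - 3/2
M_x D f = 24x^6 - (15/2)x^5 - (3/2)x
M_x M_x D f = 24x^7 - (15/2)x^6 - (3/2)x^2

g(x) = 24x^7 - (15/2)x^6 - (3/2)x^2


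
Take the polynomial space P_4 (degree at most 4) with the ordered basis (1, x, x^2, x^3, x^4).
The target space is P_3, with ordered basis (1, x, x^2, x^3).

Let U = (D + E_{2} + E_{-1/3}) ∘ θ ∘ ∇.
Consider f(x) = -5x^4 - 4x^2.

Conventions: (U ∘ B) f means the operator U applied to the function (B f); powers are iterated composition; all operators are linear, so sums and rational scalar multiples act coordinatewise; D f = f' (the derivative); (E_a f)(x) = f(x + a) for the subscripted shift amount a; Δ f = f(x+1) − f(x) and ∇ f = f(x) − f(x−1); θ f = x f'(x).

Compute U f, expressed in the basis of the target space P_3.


∇ f = -20x^3 + 30x^2 - 28x + 9
θ ∇ f = -60x^3 + 60x^2 - 28x
D θ ∇ f = -180x^2 + 120x - 28
E_{2} θ ∇ f = -60x^3 - 300x^2 - 508x - 296
E_{-1/3} θ ∇ f = -60x^3 + 120x^2 - 88x + 164/9
(D + E_{2} + E_{-1/3}) θ ∇ f = -120x^3 - 360x^2 - 476x - 2752/9

the result is g(x) = -120x^3 - 360x^2 - 476x - 2752/9


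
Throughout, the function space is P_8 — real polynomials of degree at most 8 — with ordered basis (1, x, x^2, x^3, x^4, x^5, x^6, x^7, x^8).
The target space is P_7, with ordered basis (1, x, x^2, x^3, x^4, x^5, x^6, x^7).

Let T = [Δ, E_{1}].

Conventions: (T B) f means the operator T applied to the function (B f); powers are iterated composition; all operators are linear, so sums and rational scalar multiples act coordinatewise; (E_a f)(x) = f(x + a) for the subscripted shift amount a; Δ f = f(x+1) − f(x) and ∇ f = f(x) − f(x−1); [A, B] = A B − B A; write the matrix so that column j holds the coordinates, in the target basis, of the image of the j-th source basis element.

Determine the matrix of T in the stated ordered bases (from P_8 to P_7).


the matrix is [[0, 0, 0, 0, 0, 0, 0, 0, 0]; [0, 0, 0, 0, 0, 0, 0, 0, 0]; [0, 0, 0, 0, 0, 0, 0, 0, 0]; [0, 0, 0, 0, 0, 0, 0, 0, 0]; [0, 0, 0, 0, 0, 0, 0, 0, 0]; [0, 0, 0, 0, 0, 0, 0, 0, 0]; [0, 0, 0, 0, 0, 0, 0, 0, 0]; [0, 0, 0, 0, 0, 0, 0, 0, 0]] (rows listed top to bottom)

image of 1: 0
image of x: 0
image of x^2: 0
image of x^3: 0
image of x^4: 0
image of x^5: 0
image of x^6: 0
image of x^7: 0
image of x^8: 0
each image's coordinates form column j of the matrix
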